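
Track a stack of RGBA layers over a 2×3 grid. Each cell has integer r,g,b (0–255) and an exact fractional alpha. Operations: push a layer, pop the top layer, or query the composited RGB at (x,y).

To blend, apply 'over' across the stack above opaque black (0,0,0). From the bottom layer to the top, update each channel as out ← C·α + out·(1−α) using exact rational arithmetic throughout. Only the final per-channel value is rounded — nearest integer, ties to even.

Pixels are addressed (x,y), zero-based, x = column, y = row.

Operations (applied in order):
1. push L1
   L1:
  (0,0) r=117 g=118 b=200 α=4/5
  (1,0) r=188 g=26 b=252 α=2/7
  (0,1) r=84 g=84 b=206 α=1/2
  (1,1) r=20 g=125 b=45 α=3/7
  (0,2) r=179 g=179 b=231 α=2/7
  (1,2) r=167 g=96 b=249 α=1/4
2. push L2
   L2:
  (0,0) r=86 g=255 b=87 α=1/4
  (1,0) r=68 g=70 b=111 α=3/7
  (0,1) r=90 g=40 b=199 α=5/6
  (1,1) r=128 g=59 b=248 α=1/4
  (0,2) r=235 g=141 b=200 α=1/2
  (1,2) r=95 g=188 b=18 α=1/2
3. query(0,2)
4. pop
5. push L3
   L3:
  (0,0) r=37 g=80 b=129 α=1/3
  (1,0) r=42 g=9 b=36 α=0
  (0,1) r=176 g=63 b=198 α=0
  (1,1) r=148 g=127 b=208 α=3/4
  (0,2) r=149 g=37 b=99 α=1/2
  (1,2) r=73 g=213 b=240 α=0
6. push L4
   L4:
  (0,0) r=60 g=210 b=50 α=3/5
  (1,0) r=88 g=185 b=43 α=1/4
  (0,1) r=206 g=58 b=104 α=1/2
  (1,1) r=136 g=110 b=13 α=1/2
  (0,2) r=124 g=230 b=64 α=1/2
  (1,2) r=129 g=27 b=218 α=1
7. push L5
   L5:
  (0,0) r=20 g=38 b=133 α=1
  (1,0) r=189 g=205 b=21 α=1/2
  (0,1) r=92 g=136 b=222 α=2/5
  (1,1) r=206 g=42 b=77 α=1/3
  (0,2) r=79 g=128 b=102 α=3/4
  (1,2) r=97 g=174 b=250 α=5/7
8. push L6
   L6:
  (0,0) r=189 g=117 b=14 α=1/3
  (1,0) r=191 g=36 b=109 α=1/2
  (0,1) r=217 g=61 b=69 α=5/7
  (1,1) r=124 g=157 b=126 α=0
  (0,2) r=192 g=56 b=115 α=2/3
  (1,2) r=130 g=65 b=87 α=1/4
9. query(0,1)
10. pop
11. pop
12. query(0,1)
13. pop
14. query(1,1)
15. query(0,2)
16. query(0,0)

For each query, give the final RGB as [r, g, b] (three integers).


(0,2) stack=L1,L2; from [0,0,0]:
L1 α=2/7: [358/7, 358/7, 66]
L2 α=1/2: [2003/14, 1345/14, 133]
→ [143, 96, 133]

(0,1) stack=L1,L3,L4,L5,L6; from [0,0,0]:
+L1 (α=1/2) → [42, 42, 103]
+L3 (α=0) → [42, 42, 103]
+L4 (α=1/2) → [124, 50, 207/2]
+L5 (α=2/5) → [556/5, 422/5, 1509/10]
+L6 (α=5/7) → [6537/35, 2369/35, 462/5]
= [187, 68, 92]

query (0,1) [L1,L3,L4] — begin 0,0,0
L1 α=1/2: [42, 42, 103]
L3 α=0: [42, 42, 103]
L4 α=1/2: [124, 50, 207/2]
→ [124, 50, 104]

at x=1,y=1 over L1,L3:
+L1 (α=3/7) → [60/7, 375/7, 135/7]
+L3 (α=3/4) → [792/7, 1521/14, 4503/28]
→ [113, 109, 161]

query (0,2) [L1,L3] — begin 0,0,0
+L1 (α=2/7) → [358/7, 358/7, 66]
+L3 (α=1/2) → [1401/14, 617/14, 165/2]
→ [100, 44, 82]

(0,0) stack=L1,L3; from [0,0,0]:
after L1 α=4/5: [468/5, 472/5, 160]
after L3 α=1/3: [1121/15, 448/5, 449/3]
→ [75, 90, 150]


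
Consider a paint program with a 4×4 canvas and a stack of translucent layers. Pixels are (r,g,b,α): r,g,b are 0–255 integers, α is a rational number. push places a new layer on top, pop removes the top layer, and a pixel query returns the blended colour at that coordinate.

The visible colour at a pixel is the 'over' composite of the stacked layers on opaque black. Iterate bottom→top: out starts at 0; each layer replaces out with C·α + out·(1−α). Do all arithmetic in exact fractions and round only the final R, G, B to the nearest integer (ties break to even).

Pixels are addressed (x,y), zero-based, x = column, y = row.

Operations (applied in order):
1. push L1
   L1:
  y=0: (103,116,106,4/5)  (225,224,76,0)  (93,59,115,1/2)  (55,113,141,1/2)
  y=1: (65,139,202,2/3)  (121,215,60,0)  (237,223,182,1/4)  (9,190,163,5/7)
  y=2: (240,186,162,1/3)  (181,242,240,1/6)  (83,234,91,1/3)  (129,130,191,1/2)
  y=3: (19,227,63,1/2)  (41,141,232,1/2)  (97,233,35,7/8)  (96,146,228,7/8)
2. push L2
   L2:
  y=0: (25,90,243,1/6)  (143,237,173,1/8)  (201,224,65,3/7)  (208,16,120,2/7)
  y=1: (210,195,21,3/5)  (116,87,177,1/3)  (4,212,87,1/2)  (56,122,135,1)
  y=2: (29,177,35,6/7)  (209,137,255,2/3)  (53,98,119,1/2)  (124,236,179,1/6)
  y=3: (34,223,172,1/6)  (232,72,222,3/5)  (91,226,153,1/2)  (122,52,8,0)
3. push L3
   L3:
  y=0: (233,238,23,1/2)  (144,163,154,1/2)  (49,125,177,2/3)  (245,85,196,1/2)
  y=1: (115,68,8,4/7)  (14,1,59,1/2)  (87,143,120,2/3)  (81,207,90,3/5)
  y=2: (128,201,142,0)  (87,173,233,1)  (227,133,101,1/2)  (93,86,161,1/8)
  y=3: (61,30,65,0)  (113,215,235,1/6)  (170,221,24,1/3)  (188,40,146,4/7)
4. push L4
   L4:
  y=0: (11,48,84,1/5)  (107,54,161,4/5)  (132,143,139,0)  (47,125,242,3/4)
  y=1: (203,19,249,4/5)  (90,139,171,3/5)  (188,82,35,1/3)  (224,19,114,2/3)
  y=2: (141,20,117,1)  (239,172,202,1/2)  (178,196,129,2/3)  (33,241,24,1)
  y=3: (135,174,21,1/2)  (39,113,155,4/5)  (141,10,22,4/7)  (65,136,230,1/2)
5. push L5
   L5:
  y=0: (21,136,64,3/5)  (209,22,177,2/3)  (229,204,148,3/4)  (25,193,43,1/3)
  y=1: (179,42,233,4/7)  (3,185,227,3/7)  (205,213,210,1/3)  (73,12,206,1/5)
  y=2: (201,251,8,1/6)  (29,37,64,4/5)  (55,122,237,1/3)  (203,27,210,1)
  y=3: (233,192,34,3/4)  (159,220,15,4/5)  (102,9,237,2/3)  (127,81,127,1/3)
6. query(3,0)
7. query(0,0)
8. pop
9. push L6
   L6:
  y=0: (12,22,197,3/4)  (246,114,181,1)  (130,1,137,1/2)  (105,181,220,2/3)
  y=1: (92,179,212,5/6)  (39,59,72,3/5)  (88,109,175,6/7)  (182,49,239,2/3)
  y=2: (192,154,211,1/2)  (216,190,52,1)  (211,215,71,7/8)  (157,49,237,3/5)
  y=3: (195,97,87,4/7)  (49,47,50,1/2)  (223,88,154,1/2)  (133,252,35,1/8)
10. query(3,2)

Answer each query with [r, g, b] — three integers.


at x=3,y=0 over L1,L2,L3,L4,L5:
after L1 α=1/2: [55/2, 113/2, 141/2]
after L2 α=2/7: [1107/14, 629/14, 1185/14]
after L3 α=1/2: [4537/28, 1819/28, 3929/28]
after L4 α=3/4: [8485/112, 12319/112, 24257/112]
after L5 α=1/3: [3295/56, 7709/56, 26665/168]
= [59, 138, 159]

query (0,0) [L1,L2,L3,L4,L5] — begin 0,0,0
after L1 α=4/5: [412/5, 464/5, 424/5]
after L2 α=1/6: [437/6, 277/3, 667/6]
after L3 α=1/2: [1835/12, 991/6, 805/12]
after L4 α=1/5: [1868/15, 2126/15, 1057/15]
after L5 α=3/5: [4681/75, 10372/75, 4994/75]
→ [62, 138, 67]

query (3,2) [L1,L2,L3,L4,L6] — begin 0,0,0
+L1 (α=1/2) → [129/2, 65, 191/2]
+L2 (α=1/6) → [893/12, 187/2, 1313/12]
+L3 (α=1/8) → [7367/96, 1481/16, 11123/96]
+L4 (α=1) → [33, 241, 24]
+L6 (α=3/5) → [537/5, 629/5, 759/5]
rounded: [107, 126, 152]


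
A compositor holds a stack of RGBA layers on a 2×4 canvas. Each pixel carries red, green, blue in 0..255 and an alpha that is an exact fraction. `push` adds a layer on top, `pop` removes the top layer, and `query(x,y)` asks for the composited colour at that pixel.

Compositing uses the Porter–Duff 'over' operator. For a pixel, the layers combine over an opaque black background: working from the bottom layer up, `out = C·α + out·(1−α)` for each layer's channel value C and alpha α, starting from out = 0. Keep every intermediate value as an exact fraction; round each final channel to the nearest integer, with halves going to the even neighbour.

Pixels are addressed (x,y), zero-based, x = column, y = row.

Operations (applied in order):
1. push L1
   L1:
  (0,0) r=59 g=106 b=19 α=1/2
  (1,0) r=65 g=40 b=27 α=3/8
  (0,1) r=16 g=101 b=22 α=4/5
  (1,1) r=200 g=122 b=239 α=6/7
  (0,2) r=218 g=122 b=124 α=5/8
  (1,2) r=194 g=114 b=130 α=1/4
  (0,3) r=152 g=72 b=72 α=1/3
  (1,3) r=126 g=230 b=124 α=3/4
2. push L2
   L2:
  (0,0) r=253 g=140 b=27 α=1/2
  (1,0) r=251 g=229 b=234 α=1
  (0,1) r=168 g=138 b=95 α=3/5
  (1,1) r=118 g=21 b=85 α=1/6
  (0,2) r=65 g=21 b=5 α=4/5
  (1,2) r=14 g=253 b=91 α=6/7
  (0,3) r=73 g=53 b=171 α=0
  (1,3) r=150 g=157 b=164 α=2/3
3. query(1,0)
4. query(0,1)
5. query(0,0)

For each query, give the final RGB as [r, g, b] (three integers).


(1,0) stack=L1,L2; from [0,0,0]:
L1 α=3/8: [195/8, 15, 81/8]
L2 α=1: [251, 229, 234]
= [251, 229, 234]

at x=0,y=1 over L1,L2:
+L1 (α=4/5) → [64/5, 404/5, 88/5]
+L2 (α=3/5) → [2648/25, 2878/25, 1601/25]
→ [106, 115, 64]

query (0,0) [L1,L2] — begin 0,0,0
+L1 (α=1/2) → [59/2, 53, 19/2]
+L2 (α=1/2) → [565/4, 193/2, 73/4]
→ [141, 96, 18]


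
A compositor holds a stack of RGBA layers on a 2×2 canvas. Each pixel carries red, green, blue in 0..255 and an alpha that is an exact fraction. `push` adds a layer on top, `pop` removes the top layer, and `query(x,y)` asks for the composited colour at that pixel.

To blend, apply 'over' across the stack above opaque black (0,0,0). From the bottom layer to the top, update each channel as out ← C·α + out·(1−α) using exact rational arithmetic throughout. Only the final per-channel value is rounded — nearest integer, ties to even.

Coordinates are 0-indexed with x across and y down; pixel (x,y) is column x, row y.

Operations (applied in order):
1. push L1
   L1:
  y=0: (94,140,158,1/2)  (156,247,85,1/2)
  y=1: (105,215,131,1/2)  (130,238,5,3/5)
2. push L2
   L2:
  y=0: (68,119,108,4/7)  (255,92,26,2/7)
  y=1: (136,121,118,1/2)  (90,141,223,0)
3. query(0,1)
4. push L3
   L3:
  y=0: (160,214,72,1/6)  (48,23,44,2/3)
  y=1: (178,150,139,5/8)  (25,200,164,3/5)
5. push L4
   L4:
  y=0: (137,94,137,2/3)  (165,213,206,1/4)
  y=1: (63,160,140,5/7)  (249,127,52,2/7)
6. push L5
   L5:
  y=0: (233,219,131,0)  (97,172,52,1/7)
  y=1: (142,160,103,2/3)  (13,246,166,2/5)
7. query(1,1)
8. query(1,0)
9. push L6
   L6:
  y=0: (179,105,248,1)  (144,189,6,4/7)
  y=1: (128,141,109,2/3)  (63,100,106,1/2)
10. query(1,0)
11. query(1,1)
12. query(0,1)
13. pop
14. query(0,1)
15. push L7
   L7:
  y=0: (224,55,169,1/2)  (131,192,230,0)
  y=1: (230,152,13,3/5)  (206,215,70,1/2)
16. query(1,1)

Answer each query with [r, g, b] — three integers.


(0,1) stack=L1,L2; from [0,0,0]:
after L1 α=1/2: [105/2, 215/2, 131/2]
after L2 α=1/2: [377/4, 457/4, 367/4]
rounded: [94, 114, 92]

query (1,1) [L1,L2,L3,L4,L5] — begin 0,0,0
+L1 (α=3/5) → [78, 714/5, 3]
+L2 (α=0) → [78, 714/5, 3]
+L3 (α=3/5) → [231/5, 4428/25, 498/5]
+L4 (α=2/7) → [729/7, 814/5, 86]
+L5 (α=2/5) → [2369/35, 4902/25, 118]
rounded: [68, 196, 118]

(1,0) stack=L1,L2,L3,L4,L5; from [0,0,0]:
L1 α=1/2: [78, 247/2, 85/2]
L2 α=2/7: [900/7, 229/2, 529/14]
L3 α=2/3: [524/7, 107/2, 587/14]
L4 α=1/4: [2727/28, 747/8, 4645/56]
L5 α=1/7: [9539/98, 2929/28, 15391/196]
= [97, 105, 79]

query (1,0) [L1,L2,L3,L4,L5,L6] — begin 0,0,0
after L1 α=1/2: [78, 247/2, 85/2]
after L2 α=2/7: [900/7, 229/2, 529/14]
after L3 α=2/3: [524/7, 107/2, 587/14]
after L4 α=1/4: [2727/28, 747/8, 4645/56]
after L5 α=1/7: [9539/98, 2929/28, 15391/196]
after L6 α=4/7: [85065/686, 29955/196, 50877/1372]
= [124, 153, 37]

at x=1,y=1 over L1,L2,L3,L4,L5,L6:
after L1 α=3/5: [78, 714/5, 3]
after L2 α=0: [78, 714/5, 3]
after L3 α=3/5: [231/5, 4428/25, 498/5]
after L4 α=2/7: [729/7, 814/5, 86]
after L5 α=2/5: [2369/35, 4902/25, 118]
after L6 α=1/2: [2287/35, 3701/25, 112]
= [65, 148, 112]

(0,1) stack=L1,L2,L3,L4,L5,L6; from [0,0,0]:
after L1 α=1/2: [105/2, 215/2, 131/2]
after L2 α=1/2: [377/4, 457/4, 367/4]
after L3 α=5/8: [4691/32, 4371/32, 3881/32]
after L4 α=5/7: [9731/112, 2453/16, 15081/112]
after L5 α=2/3: [41539/336, 7573/48, 38153/336]
after L6 α=2/3: [127555/1008, 21109/144, 111401/1008]
= [127, 147, 111]

at x=0,y=1 over L1,L2,L3,L4,L5:
L1 α=1/2: [105/2, 215/2, 131/2]
L2 α=1/2: [377/4, 457/4, 367/4]
L3 α=5/8: [4691/32, 4371/32, 3881/32]
L4 α=5/7: [9731/112, 2453/16, 15081/112]
L5 α=2/3: [41539/336, 7573/48, 38153/336]
rounded: [124, 158, 114]

(1,1) stack=L1,L2,L3,L4,L5,L7; from [0,0,0]:
L1 α=3/5: [78, 714/5, 3]
L2 α=0: [78, 714/5, 3]
L3 α=3/5: [231/5, 4428/25, 498/5]
L4 α=2/7: [729/7, 814/5, 86]
L5 α=2/5: [2369/35, 4902/25, 118]
L7 α=1/2: [9579/70, 10277/50, 94]
→ [137, 206, 94]


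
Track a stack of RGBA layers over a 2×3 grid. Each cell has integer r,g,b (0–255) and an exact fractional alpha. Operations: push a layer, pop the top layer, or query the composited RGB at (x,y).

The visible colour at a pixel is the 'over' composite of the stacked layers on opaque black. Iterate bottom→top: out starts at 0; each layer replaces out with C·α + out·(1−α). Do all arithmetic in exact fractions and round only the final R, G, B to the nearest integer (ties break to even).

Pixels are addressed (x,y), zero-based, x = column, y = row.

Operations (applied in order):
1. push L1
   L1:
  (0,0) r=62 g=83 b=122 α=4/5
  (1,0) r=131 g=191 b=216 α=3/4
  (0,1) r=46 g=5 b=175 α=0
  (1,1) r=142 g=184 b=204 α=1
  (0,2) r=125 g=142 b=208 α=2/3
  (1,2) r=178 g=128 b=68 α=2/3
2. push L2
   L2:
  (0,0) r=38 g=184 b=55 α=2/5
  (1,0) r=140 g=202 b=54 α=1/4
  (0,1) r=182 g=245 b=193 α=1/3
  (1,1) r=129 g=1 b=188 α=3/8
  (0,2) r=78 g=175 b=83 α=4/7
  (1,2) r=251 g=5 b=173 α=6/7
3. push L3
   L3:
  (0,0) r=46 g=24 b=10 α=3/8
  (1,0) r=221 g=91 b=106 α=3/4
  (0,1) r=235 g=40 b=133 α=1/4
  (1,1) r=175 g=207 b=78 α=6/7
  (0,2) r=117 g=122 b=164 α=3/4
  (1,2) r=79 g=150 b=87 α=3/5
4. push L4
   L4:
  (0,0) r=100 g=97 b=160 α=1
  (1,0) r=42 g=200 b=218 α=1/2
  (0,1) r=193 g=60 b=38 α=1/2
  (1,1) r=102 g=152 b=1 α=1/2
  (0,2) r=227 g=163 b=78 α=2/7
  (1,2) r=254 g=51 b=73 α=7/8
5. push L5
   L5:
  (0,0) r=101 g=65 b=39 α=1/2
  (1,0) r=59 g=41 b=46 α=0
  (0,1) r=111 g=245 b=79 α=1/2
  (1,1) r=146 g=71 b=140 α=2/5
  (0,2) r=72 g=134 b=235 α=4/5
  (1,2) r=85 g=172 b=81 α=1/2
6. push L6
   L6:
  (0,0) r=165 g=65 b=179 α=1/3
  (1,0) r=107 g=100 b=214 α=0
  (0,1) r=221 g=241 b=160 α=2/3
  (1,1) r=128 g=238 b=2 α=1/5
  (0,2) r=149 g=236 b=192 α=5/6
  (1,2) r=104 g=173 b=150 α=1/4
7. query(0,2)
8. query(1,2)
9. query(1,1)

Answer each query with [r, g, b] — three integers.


at x=0,y=2 over L1,L2,L3,L4,L5,L6:
L1 α=2/3: [250/3, 284/3, 416/3]
L2 α=4/7: [562/7, 984/7, 748/7]
L3 α=3/4: [3019/28, 1773/14, 1048/7]
L4 α=2/7: [27807/196, 13429/98, 6332/49]
L5 α=4/5: [16851/196, 65957/490, 52392/245]
L6 α=5/6: [162871/1176, 214719/980, 47932/245]
rounded: [138, 219, 196]

at x=1,y=2 over L1,L2,L3,L4,L5,L6:
L1 α=2/3: [356/3, 256/3, 136/3]
L2 α=6/7: [4874/21, 346/21, 3250/21]
L3 α=3/5: [2945/21, 10142/105, 11981/105]
L4 α=7/8: [40283/168, 47627/840, 16409/210]
L5 α=1/2: [54563/336, 192107/1680, 33419/420]
L6 α=1/4: [66211/448, 288987/2240, 54419/560]
→ [148, 129, 97]

at x=1,y=1 over L1,L2,L3,L4,L5,L6:
L1 α=1: [142, 184, 204]
L2 α=3/8: [1097/8, 923/8, 198]
L3 α=6/7: [9497/56, 10859/56, 666/7]
L4 α=1/2: [15209/112, 19371/112, 673/14]
L5 α=2/5: [78331/560, 74017/560, 5939/70]
L6 α=1/5: [96251/700, 107337/700, 11948/175]
→ [138, 153, 68]


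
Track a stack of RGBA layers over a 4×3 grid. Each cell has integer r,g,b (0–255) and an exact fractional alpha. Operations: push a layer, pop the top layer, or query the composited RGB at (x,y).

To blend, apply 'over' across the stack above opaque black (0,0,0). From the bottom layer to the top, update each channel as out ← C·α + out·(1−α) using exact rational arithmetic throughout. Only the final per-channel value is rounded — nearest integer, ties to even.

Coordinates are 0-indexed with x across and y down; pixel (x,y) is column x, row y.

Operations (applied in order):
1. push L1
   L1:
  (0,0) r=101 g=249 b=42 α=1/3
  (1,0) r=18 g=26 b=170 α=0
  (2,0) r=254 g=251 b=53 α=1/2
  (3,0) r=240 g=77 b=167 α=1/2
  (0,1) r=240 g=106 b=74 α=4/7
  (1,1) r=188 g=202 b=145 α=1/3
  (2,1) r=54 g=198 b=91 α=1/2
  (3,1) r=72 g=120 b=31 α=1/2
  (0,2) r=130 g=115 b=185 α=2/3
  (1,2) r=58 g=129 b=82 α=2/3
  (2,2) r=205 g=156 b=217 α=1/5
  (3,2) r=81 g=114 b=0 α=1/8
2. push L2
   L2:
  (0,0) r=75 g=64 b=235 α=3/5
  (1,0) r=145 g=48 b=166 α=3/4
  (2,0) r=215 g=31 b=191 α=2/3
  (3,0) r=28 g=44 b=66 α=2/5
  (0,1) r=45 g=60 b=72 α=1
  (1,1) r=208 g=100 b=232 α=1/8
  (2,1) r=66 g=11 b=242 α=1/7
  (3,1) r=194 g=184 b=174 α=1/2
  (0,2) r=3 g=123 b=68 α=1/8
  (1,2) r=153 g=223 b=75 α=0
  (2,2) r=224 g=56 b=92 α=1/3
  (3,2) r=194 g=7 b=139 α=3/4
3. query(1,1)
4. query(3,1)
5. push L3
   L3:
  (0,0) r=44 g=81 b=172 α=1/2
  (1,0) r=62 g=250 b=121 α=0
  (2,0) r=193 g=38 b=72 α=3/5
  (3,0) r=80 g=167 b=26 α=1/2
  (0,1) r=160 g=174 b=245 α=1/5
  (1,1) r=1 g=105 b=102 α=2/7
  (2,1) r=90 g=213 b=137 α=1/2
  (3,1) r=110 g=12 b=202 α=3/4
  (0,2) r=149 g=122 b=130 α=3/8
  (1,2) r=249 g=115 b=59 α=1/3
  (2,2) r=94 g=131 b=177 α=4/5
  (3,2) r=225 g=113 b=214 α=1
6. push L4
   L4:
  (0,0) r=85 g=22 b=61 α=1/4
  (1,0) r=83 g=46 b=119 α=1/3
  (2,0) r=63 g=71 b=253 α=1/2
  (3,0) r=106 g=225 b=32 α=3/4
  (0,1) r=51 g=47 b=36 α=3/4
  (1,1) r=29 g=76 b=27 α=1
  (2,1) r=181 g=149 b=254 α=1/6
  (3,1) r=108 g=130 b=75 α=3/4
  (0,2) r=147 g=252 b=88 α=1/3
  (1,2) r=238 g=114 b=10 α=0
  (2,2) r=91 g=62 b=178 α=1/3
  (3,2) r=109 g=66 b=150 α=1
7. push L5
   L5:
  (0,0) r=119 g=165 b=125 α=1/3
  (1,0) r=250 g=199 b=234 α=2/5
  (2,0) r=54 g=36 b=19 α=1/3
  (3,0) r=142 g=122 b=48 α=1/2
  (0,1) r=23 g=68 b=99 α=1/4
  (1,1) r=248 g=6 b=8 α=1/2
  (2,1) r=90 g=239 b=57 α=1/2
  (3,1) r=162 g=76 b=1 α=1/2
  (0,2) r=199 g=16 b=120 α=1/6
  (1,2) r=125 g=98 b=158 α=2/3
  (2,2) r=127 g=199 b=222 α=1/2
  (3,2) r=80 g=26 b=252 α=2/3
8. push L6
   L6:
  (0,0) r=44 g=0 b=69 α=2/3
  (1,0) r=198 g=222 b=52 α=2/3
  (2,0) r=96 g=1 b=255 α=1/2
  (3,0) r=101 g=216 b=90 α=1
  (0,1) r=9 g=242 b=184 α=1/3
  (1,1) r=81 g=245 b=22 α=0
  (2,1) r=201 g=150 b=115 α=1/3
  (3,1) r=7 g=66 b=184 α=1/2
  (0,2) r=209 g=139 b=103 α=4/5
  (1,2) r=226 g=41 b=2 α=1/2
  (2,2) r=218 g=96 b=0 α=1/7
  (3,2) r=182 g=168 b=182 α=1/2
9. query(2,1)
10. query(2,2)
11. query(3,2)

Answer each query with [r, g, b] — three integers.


(1,1) stack=L1,L2; from [0,0,0]:
after L1 α=1/3: [188/3, 202/3, 145/3]
after L2 α=1/8: [485/6, 857/12, 1711/24]
= [81, 71, 71]

(3,1) stack=L1,L2; from [0,0,0]:
after L1 α=1/2: [36, 60, 31/2]
after L2 α=1/2: [115, 122, 379/4]
= [115, 122, 95]

(2,1) stack=L1,L2,L3,L4,L5,L6; from [0,0,0]:
after L1 α=1/2: [27, 99, 91/2]
after L2 α=1/7: [228/7, 605/7, 515/7]
after L3 α=1/2: [429/7, 1048/7, 737/7]
after L4 α=1/6: [1706/21, 6283/42, 1821/14]
after L5 α=1/2: [1798/21, 16321/84, 2619/28]
after L6 α=1/3: [7817/63, 22621/126, 4229/42]
→ [124, 180, 101]

at x=2,y=2 over L1,L2,L3,L4,L5,L6:
+L1 (α=1/5) → [41, 156/5, 217/5]
+L2 (α=1/3) → [102, 592/15, 298/5]
+L3 (α=4/5) → [478/5, 8452/75, 3838/25]
+L4 (α=1/3) → [1411/15, 21554/225, 4042/25]
+L5 (α=1/2) → [1658/15, 66329/450, 4796/25]
+L6 (α=1/7) → [4406/35, 73529/525, 28776/175]
→ [126, 140, 164]

at x=3,y=2 over L1,L2,L3,L4,L5,L6:
+L1 (α=1/8) → [81/8, 57/4, 0]
+L2 (α=3/4) → [4737/32, 141/16, 417/4]
+L3 (α=1) → [225, 113, 214]
+L4 (α=1) → [109, 66, 150]
+L5 (α=2/3) → [269/3, 118/3, 218]
+L6 (α=1/2) → [815/6, 311/3, 200]
rounded: [136, 104, 200]


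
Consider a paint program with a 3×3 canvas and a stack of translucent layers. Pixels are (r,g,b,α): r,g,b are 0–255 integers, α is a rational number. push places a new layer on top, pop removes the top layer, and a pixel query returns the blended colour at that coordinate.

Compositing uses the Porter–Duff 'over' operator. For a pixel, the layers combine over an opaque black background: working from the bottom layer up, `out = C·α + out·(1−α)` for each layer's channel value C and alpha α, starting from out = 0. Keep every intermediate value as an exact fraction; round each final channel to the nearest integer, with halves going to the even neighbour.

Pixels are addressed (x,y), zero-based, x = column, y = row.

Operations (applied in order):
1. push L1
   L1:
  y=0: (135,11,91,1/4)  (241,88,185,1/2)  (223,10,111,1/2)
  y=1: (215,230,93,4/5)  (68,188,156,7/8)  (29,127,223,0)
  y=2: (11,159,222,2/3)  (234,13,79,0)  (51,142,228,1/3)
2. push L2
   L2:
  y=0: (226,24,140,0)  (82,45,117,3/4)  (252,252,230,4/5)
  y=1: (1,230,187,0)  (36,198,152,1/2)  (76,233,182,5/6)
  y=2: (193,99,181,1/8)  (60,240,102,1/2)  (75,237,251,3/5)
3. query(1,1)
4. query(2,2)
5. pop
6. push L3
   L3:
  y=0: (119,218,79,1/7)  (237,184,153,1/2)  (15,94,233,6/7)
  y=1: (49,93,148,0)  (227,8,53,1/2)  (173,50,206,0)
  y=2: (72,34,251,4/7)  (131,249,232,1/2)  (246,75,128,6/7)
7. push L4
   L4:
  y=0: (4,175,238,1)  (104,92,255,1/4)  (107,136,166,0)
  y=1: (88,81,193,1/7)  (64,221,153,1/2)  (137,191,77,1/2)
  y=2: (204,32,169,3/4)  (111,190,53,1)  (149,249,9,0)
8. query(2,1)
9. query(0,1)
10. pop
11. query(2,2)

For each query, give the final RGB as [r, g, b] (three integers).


at x=1,y=1 over L1,L2:
after L1 α=7/8: [119/2, 329/2, 273/2]
after L2 α=1/2: [191/4, 725/4, 577/4]
rounded: [48, 181, 144]

(2,2) stack=L1,L2; from [0,0,0]:
+L1 (α=1/3) → [17, 142/3, 76]
+L2 (α=3/5) → [259/5, 2417/15, 181]
= [52, 161, 181]

(2,1) stack=L1,L3,L4; from [0,0,0]:
+L1 (α=0) → [0, 0, 0]
+L3 (α=0) → [0, 0, 0]
+L4 (α=1/2) → [137/2, 191/2, 77/2]
rounded: [68, 96, 38]

(0,1) stack=L1,L3,L4; from [0,0,0]:
+L1 (α=4/5) → [172, 184, 372/5]
+L3 (α=0) → [172, 184, 372/5]
+L4 (α=1/7) → [160, 1185/7, 3197/35]
→ [160, 169, 91]

at x=2,y=2 over L1,L3:
+L1 (α=1/3) → [17, 142/3, 76]
+L3 (α=6/7) → [1493/7, 1492/21, 844/7]
rounded: [213, 71, 121]


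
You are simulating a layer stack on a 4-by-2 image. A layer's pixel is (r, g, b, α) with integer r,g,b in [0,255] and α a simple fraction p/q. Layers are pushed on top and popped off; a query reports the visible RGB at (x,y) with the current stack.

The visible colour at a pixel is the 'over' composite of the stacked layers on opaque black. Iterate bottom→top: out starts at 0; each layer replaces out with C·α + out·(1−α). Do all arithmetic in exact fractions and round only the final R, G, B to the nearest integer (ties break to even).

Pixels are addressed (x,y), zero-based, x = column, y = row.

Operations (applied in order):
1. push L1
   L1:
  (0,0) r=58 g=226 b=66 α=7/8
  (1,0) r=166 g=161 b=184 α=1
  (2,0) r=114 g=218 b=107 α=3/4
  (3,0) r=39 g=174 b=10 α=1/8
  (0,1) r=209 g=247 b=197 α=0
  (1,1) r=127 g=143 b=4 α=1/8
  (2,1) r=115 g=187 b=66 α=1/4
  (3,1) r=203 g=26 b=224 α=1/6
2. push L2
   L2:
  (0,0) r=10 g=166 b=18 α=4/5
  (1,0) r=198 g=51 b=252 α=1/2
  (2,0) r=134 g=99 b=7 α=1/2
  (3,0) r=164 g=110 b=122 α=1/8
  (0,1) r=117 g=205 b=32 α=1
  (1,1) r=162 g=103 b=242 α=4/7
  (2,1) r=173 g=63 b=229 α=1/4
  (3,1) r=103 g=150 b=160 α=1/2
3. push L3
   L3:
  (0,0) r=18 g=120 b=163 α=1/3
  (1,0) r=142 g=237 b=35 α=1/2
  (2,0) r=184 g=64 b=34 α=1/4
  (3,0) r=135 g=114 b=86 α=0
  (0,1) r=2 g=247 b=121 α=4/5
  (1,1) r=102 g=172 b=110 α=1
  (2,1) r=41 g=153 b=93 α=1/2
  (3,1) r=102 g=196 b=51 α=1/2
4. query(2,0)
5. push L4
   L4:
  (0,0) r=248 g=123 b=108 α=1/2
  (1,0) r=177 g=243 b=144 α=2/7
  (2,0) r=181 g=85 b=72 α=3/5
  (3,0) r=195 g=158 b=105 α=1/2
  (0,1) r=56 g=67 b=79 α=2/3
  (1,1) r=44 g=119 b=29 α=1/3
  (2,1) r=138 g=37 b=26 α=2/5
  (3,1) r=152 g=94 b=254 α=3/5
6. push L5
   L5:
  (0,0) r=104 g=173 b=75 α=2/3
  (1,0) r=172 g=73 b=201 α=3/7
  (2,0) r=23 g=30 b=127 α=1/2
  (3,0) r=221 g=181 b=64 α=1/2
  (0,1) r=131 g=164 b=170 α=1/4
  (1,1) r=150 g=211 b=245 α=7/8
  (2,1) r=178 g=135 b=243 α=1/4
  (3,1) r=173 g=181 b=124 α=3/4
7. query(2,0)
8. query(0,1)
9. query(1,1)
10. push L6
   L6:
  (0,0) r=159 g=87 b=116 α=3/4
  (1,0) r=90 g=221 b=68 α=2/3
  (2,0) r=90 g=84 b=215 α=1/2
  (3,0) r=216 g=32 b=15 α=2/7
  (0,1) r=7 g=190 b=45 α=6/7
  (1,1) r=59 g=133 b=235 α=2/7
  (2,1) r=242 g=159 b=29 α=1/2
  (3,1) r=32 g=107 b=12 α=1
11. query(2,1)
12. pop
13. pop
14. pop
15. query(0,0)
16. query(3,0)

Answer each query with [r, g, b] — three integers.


(2,0) stack=L1,L2,L3; from [0,0,0]:
L1 α=3/4: [171/2, 327/2, 321/4]
L2 α=1/2: [439/4, 525/4, 349/8]
L3 α=1/4: [2053/16, 1831/16, 1319/32]
→ [128, 114, 41]

query (2,0) [L1,L2,L3,L4,L5] — begin 0,0,0
+L1 (α=3/4) → [171/2, 327/2, 321/4]
+L2 (α=1/2) → [439/4, 525/4, 349/8]
+L3 (α=1/4) → [2053/16, 1831/16, 1319/32]
+L4 (α=3/5) → [6397/40, 3871/40, 955/16]
+L5 (α=1/2) → [7317/80, 5071/80, 2987/32]
= [91, 63, 93]

(0,1) stack=L1,L2,L3,L4,L5; from [0,0,0]:
after L1 α=0: [0, 0, 0]
after L2 α=1: [117, 205, 32]
after L3 α=4/5: [25, 1193/5, 516/5]
after L4 α=2/3: [137/3, 621/5, 1306/15]
after L5 α=1/4: [67, 2683/20, 539/5]
= [67, 134, 108]

(1,1) stack=L1,L2,L3,L4,L5; from [0,0,0]:
after L1 α=1/8: [127/8, 143/8, 1/2]
after L2 α=4/7: [795/8, 3725/56, 277/2]
after L3 α=1: [102, 172, 110]
after L4 α=1/3: [248/3, 463/3, 83]
after L5 α=7/8: [1699/12, 2447/12, 899/4]
= [142, 204, 225]

(2,1) stack=L1,L2,L3,L4,L5,L6; from [0,0,0]:
+L1 (α=1/4) → [115/4, 187/4, 33/2]
+L2 (α=1/4) → [1037/16, 813/16, 557/8]
+L3 (α=1/2) → [1693/32, 3261/32, 1301/16]
+L4 (α=2/5) → [13911/160, 12151/160, 947/16]
+L5 (α=1/4) → [70213/640, 58053/640, 6729/64]
+L6 (α=1/2) → [225093/1280, 159813/1280, 8585/128]
rounded: [176, 125, 67]

query (0,0) [L1,L2,L3] — begin 0,0,0
L1 α=7/8: [203/4, 791/4, 231/4]
L2 α=4/5: [363/20, 3447/20, 519/20]
L3 α=1/3: [181/10, 1549/10, 2149/30]
= [18, 155, 72]

at x=3,y=0 over L1,L2,L3:
L1 α=1/8: [39/8, 87/4, 5/4]
L2 α=1/8: [1585/64, 1049/32, 523/32]
L3 α=0: [1585/64, 1049/32, 523/32]
= [25, 33, 16]


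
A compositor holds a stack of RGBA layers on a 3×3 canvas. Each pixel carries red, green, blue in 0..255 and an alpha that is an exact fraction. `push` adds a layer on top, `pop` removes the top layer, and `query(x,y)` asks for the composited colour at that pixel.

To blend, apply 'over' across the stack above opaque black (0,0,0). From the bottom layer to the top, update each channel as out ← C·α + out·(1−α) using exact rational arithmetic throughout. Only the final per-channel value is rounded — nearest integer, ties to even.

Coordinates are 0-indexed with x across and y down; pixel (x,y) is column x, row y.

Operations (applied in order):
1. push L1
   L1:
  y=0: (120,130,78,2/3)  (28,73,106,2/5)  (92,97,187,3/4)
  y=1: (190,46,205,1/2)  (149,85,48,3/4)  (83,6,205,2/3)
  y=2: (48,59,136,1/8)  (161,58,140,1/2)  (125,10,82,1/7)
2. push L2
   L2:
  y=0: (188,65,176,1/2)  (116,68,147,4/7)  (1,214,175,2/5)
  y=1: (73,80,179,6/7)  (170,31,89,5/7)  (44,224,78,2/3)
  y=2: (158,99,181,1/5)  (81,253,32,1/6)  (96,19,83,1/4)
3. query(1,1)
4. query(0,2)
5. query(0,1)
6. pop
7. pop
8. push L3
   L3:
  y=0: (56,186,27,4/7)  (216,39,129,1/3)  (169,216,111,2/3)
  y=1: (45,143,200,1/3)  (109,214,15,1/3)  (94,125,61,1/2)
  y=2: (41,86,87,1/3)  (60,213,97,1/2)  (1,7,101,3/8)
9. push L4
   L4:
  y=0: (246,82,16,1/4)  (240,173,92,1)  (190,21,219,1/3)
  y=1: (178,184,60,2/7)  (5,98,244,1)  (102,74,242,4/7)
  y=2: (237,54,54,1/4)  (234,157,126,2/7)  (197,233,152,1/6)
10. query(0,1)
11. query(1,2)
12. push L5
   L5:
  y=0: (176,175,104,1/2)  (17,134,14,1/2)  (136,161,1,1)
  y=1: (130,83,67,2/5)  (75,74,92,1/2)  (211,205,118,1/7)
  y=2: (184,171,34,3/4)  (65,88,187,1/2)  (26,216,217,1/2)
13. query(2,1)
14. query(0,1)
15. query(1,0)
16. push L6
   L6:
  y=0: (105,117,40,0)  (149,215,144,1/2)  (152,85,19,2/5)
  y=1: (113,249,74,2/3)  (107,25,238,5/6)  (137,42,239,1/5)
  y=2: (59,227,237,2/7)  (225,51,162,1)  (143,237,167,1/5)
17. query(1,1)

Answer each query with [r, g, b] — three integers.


(1,1) stack=L1,L2; from [0,0,0]:
L1 α=3/4: [447/4, 255/4, 36]
L2 α=5/7: [2147/14, 565/14, 517/7]
rounded: [153, 40, 74]

(0,2) stack=L1,L2; from [0,0,0]:
after L1 α=1/8: [6, 59/8, 17]
after L2 α=1/5: [182/5, 257/10, 249/5]
= [36, 26, 50]

at x=0,y=1 over L1,L2:
+L1 (α=1/2) → [95, 23, 205/2]
+L2 (α=6/7) → [533/7, 503/7, 2353/14]
rounded: [76, 72, 168]

query (0,1) [L3,L4] — begin 0,0,0
L3 α=1/3: [15, 143/3, 200/3]
L4 α=2/7: [431/7, 1819/21, 1360/21]
→ [62, 87, 65]

query (1,2) [L3,L4] — begin 0,0,0
L3 α=1/2: [30, 213/2, 97/2]
L4 α=2/7: [618/7, 1693/14, 989/14]
rounded: [88, 121, 71]

(2,1) stack=L3,L4,L5; from [0,0,0]:
L3 α=1/2: [47, 125/2, 61/2]
L4 α=4/7: [549/7, 967/14, 2119/14]
L5 α=1/7: [4771/49, 4336/49, 7183/49]
→ [97, 88, 147]

query (0,1) [L3,L4,L5] — begin 0,0,0
after L3 α=1/3: [15, 143/3, 200/3]
after L4 α=2/7: [431/7, 1819/21, 1360/21]
after L5 α=2/5: [3113/35, 2981/35, 2298/35]
→ [89, 85, 66]

at x=1,y=0 over L3,L4,L5:
after L3 α=1/3: [72, 13, 43]
after L4 α=1: [240, 173, 92]
after L5 α=1/2: [257/2, 307/2, 53]
= [128, 154, 53]

query (1,1) [L3,L4,L5,L6] — begin 0,0,0
L3 α=1/3: [109/3, 214/3, 5]
L4 α=1: [5, 98, 244]
L5 α=1/2: [40, 86, 168]
L6 α=5/6: [575/6, 211/6, 679/3]
rounded: [96, 35, 226]


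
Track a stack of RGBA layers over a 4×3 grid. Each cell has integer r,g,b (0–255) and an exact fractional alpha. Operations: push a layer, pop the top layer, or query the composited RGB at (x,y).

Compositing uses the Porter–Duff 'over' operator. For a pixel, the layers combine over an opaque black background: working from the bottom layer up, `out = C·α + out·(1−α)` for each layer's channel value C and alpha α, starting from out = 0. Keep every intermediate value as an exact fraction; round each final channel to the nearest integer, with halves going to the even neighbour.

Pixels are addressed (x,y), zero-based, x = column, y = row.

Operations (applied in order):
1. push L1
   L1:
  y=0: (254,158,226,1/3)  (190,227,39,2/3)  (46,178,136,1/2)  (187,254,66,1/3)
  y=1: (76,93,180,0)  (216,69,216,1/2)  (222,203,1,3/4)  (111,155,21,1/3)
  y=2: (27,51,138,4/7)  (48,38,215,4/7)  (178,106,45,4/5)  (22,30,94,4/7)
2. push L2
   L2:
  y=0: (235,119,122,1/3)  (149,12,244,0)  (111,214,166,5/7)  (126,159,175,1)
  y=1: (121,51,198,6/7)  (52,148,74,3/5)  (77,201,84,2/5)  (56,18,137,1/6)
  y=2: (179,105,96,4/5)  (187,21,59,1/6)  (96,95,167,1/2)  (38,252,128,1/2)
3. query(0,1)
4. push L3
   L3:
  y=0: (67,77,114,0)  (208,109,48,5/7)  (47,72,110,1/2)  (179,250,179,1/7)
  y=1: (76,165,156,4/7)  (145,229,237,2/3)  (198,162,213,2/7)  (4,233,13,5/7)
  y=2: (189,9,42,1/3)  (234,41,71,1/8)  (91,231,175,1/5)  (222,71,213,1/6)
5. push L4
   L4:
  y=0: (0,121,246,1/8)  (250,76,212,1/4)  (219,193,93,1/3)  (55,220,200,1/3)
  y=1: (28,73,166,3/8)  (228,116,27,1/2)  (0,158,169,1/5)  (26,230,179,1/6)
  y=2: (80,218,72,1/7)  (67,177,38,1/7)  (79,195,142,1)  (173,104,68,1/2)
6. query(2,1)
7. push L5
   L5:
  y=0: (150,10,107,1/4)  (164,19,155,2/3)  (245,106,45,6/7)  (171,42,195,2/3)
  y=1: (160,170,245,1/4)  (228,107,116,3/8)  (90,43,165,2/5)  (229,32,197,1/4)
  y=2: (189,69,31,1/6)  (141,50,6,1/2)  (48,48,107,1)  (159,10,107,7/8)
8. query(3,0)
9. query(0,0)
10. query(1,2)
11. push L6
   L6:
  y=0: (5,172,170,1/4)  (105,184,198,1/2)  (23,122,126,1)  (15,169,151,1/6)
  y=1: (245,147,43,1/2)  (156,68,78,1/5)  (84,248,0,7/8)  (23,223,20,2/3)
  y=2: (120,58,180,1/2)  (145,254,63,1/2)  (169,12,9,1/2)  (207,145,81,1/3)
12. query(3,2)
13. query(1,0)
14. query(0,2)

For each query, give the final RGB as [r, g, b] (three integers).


query (0,1) [L1,L2] — begin 0,0,0
after L1 α=0: [0, 0, 0]
after L2 α=6/7: [726/7, 306/7, 1188/7]
→ [104, 44, 170]

(2,1) stack=L1,L2,L3,L4; from [0,0,0]:
after L1 α=3/4: [333/2, 609/4, 3/4]
after L2 α=2/5: [1307/10, 687/4, 681/20]
after L3 α=2/7: [2099/14, 4731/28, 2385/28]
after L4 α=1/5: [4198/35, 5837/35, 3568/35]
= [120, 167, 102]

at x=3,y=0 over L1,L2,L3,L4,L5:
+L1 (α=1/3) → [187/3, 254/3, 22]
+L2 (α=1) → [126, 159, 175]
+L3 (α=1/7) → [935/7, 172, 1229/7]
+L4 (α=1/3) → [2255/21, 188, 1286/7]
+L5 (α=2/3) → [9437/63, 272/3, 4016/21]
rounded: [150, 91, 191]

(0,0) stack=L1,L2,L3,L4,L5; from [0,0,0]:
+L1 (α=1/3) → [254/3, 158/3, 226/3]
+L2 (α=1/3) → [1213/9, 673/9, 818/9]
+L3 (α=0) → [1213/9, 673/9, 818/9]
+L4 (α=1/8) → [8491/72, 725/9, 1985/18]
+L5 (α=1/4) → [12091/96, 755/12, 2627/24]
= [126, 63, 109]

at x=1,y=2 over L1,L2,L3,L4,L5:
+L1 (α=4/7) → [192/7, 152/7, 860/7]
+L2 (α=1/6) → [2269/42, 907/42, 1571/14]
+L3 (α=1/8) → [3673/48, 1153/48, 1713/16]
+L4 (α=1/7) → [4209/56, 367/8, 5443/56]
+L5 (α=1/2) → [12105/112, 767/16, 5779/112]
→ [108, 48, 52]

(3,2) stack=L1,L2,L3,L4,L5,L6; from [0,0,0]:
L1 α=4/7: [88/7, 120/7, 376/7]
L2 α=1/2: [177/7, 942/7, 636/7]
L3 α=1/6: [813/14, 5207/42, 1557/14]
L4 α=1/2: [3235/28, 9575/84, 2509/28]
L5 α=7/8: [34399/224, 15455/672, 23481/224]
L6 α=1/3: [57583/336, 64175/1008, 10851/112]
= [171, 64, 97]

(1,0) stack=L1,L2,L3,L4,L5,L6; from [0,0,0]:
+L1 (α=2/3) → [380/3, 454/3, 26]
+L2 (α=0) → [380/3, 454/3, 26]
+L3 (α=5/7) → [3880/21, 2543/21, 292/7]
+L4 (α=1/4) → [2815/14, 3075/28, 590/7]
+L5 (α=2/3) → [2469/14, 4139/84, 920/7]
+L6 (α=1/2) → [3939/28, 19595/168, 1153/7]
→ [141, 117, 165]

at x=0,y=2 over L1,L2,L3,L4,L5,L6:
L1 α=4/7: [108/7, 204/7, 552/7]
L2 α=4/5: [1024/7, 3144/35, 648/7]
L3 α=1/3: [3371/21, 2201/35, 530/7]
L4 α=1/7: [7302/49, 20836/245, 3684/49]
L5 α=1/6: [15257/98, 24217/294, 19939/294]
L6 α=1/2: [27017/196, 41269/588, 72859/588]
= [138, 70, 124]


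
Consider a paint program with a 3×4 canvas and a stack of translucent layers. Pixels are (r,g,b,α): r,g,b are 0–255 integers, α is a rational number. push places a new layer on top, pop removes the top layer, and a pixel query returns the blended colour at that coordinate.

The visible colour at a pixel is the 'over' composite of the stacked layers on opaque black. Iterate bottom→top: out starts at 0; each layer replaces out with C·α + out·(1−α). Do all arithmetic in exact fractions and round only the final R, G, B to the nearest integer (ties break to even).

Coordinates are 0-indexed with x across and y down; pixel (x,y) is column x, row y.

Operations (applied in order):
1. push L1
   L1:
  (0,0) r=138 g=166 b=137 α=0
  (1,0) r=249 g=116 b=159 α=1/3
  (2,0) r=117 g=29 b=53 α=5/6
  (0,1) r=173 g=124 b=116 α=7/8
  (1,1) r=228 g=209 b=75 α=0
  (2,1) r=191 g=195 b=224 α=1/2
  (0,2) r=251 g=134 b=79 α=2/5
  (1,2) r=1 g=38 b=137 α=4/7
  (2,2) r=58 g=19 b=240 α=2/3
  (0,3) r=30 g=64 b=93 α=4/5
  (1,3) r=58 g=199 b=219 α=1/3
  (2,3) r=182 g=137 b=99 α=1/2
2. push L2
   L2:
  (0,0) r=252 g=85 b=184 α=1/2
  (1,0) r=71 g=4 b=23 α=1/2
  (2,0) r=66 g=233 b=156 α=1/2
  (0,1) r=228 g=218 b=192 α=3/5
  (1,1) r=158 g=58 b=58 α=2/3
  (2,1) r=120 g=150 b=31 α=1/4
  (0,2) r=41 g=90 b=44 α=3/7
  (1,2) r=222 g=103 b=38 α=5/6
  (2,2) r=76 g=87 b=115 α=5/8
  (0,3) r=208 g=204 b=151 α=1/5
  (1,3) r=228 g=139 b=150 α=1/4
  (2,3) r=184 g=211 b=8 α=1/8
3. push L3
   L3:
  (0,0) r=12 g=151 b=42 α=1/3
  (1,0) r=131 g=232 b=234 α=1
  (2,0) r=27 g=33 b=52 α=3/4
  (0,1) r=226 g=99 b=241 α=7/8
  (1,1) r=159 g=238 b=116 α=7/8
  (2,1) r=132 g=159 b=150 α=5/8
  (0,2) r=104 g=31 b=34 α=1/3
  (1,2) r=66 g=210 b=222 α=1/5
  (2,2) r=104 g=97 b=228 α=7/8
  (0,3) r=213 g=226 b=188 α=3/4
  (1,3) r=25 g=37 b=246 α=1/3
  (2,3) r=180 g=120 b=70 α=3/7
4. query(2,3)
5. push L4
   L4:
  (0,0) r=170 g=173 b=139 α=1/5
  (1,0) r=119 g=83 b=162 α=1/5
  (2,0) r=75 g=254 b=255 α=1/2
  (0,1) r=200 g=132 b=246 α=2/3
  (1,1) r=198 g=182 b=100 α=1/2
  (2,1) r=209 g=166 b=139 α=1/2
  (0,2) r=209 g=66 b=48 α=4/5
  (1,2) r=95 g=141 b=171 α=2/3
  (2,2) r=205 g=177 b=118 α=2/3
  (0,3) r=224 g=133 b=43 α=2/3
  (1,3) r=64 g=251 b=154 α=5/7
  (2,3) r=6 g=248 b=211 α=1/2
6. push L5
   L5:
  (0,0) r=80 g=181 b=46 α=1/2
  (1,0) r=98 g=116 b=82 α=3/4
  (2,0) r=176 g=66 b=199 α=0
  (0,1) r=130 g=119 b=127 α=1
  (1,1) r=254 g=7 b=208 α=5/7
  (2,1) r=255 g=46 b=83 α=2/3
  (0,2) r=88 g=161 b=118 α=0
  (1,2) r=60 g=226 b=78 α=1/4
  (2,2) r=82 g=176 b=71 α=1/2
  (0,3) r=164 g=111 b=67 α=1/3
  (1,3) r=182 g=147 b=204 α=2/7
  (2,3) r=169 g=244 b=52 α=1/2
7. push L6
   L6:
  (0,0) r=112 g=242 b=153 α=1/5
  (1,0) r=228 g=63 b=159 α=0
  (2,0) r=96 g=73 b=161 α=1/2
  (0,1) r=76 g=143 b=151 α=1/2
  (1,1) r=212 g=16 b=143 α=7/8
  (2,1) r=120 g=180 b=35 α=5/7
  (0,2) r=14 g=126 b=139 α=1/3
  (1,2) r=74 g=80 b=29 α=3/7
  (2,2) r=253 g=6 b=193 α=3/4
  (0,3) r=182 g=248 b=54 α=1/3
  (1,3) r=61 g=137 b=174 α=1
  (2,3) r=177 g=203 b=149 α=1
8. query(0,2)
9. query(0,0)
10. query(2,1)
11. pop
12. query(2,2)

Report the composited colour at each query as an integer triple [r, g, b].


at x=2,y=3 over L1,L2,L3:
+L1 (α=1/2) → [91, 137/2, 99/2]
+L2 (α=1/8) → [821/8, 1381/16, 709/16]
+L3 (α=3/7) → [1901/14, 403/4, 1549/28]
→ [136, 101, 55]

(0,2) stack=L1,L2,L3,L4,L5,L6; from [0,0,0]:
after L1 α=2/5: [502/5, 268/5, 158/5]
after L2 α=3/7: [2623/35, 346/5, 1292/35]
after L3 α=1/3: [2962/35, 847/15, 1258/35]
after L4 α=4/5: [32222/175, 4807/75, 7978/175]
after L5 α=0: [32222/175, 4807/75, 7978/175]
after L6 α=1/3: [22298/175, 19064/225, 13427/175]
→ [127, 85, 77]

at x=0,y=0 over L1,L2,L3,L4,L5,L6:
L1 α=0: [0, 0, 0]
L2 α=1/2: [126, 85/2, 92]
L3 α=1/3: [88, 236/3, 226/3]
L4 α=1/5: [522/5, 1463/15, 1321/15]
L5 α=1/2: [461/5, 2089/15, 2011/30]
L6 α=1/5: [2404/25, 11986/75, 6317/75]
→ [96, 160, 84]

at x=2,y=1 over L1,L2,L3,L4,L5,L6:
+L1 (α=1/2) → [191/2, 195/2, 112]
+L2 (α=1/4) → [813/8, 885/8, 367/4]
+L3 (α=5/8) → [7719/64, 9015/64, 4101/32]
+L4 (α=1/2) → [21095/128, 19639/128, 8549/64]
+L5 (α=2/3) → [86375/384, 31415/384, 6391/64]
+L6 (α=5/7) → [201575/1344, 204215/1344, 1713/32]
= [150, 152, 54]

(2,2) stack=L1,L2,L3,L4,L5; from [0,0,0]:
+L1 (α=2/3) → [116/3, 38/3, 160]
+L2 (α=5/8) → [62, 473/8, 1055/8]
+L3 (α=7/8) → [395/4, 5905/64, 13823/64]
+L4 (α=2/3) → [2035/12, 28561/192, 28927/192]
+L5 (α=1/2) → [3019/24, 62353/384, 42559/384]
= [126, 162, 111]


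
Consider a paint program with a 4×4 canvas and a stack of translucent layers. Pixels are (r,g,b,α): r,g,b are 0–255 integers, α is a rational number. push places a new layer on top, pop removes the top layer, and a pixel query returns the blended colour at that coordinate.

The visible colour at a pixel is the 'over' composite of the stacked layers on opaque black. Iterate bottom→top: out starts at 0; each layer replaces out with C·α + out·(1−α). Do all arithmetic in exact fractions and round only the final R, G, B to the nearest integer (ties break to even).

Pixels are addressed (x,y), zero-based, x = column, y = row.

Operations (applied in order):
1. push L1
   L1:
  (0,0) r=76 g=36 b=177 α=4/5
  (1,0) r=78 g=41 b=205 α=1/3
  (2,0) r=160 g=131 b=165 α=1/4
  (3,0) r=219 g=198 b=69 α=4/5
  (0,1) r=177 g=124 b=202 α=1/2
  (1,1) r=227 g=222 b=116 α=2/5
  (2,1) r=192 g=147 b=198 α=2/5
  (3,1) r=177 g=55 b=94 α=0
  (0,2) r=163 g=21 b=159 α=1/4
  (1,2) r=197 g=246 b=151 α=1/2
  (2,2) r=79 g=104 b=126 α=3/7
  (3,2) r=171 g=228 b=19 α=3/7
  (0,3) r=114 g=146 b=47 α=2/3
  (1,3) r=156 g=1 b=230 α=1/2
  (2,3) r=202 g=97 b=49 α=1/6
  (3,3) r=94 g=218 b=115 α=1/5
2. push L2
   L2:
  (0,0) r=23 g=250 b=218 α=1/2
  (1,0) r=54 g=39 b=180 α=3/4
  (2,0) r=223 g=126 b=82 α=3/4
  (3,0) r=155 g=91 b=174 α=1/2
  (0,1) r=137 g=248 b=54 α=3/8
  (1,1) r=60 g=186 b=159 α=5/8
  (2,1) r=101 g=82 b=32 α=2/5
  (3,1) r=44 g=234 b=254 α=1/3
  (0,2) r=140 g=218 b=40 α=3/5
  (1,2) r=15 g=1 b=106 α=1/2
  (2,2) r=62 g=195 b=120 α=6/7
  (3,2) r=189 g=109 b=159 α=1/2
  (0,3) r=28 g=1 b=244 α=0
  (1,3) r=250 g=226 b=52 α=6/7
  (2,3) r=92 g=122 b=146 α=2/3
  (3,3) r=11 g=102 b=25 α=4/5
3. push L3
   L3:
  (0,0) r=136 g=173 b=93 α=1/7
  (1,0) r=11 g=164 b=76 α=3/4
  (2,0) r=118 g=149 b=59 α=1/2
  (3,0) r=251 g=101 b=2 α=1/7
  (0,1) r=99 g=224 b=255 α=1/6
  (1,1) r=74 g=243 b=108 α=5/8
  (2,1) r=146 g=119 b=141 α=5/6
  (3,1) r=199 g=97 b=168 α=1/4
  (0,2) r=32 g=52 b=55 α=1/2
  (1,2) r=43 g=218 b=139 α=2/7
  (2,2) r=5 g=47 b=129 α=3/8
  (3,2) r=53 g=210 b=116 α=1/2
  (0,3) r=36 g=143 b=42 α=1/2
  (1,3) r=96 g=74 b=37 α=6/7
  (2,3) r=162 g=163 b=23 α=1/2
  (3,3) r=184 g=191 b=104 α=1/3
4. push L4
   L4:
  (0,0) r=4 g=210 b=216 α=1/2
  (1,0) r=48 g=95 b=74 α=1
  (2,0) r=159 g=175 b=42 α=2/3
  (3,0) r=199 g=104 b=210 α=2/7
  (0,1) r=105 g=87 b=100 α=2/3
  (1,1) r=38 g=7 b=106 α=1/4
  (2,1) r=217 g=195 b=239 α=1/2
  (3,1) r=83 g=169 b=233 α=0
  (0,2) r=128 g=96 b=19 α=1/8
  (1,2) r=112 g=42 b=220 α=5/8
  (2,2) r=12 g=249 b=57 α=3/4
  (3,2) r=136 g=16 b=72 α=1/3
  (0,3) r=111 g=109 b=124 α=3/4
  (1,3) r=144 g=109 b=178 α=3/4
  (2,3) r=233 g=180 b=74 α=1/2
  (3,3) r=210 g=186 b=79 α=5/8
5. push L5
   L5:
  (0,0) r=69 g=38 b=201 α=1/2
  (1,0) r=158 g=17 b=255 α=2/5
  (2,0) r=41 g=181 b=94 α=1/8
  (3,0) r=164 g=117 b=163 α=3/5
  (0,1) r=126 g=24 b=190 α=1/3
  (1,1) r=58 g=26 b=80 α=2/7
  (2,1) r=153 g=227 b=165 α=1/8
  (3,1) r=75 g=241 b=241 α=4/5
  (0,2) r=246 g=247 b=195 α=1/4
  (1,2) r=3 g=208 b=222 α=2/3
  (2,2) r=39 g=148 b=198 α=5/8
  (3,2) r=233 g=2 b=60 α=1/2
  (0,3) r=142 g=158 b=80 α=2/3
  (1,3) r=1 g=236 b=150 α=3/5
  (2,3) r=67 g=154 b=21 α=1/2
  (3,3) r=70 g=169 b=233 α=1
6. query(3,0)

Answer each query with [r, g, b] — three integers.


(3,0) stack=L1,L2,L3,L4,L5; from [0,0,0]:
+L1 (α=4/5) → [876/5, 792/5, 276/5]
+L2 (α=1/2) → [1651/10, 1247/10, 573/5]
+L3 (α=1/7) → [6208/35, 4246/35, 3448/35]
+L4 (α=2/7) → [8994/49, 5702/49, 6388/49]
+L5 (α=3/5) → [42096/245, 28603/245, 36737/245]
→ [172, 117, 150]
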